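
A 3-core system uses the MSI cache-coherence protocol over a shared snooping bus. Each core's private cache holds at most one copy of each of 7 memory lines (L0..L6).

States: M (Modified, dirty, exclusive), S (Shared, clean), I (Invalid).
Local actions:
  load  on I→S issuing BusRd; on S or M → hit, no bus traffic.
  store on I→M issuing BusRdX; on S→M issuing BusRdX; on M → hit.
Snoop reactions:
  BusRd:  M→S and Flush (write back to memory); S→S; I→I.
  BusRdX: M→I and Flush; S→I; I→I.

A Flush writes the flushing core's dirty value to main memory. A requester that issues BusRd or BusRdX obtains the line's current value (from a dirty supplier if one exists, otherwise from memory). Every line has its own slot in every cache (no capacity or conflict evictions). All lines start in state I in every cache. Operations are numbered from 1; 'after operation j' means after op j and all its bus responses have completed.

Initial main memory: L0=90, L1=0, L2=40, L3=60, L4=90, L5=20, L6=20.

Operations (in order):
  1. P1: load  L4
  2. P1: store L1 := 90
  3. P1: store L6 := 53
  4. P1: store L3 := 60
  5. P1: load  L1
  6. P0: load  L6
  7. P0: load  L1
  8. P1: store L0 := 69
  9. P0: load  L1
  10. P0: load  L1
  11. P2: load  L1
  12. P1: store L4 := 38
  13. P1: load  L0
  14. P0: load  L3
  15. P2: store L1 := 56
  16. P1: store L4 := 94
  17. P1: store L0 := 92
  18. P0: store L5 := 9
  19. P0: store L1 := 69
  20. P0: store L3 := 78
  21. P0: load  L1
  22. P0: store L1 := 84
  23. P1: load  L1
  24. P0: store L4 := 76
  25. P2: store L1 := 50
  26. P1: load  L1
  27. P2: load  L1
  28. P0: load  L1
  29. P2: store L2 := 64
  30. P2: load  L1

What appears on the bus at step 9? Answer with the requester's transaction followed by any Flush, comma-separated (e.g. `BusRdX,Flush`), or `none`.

1. P1: load  L4  bus=[BusRd]  L4: P0=I P1=S P2=I  mem[L4]=90
2. P1: store L1 := 90  bus=[BusRdX]  L1: P0=I P1=M P2=I  mem[L1]=0
3. P1: store L6 := 53  bus=[BusRdX]  L6: P0=I P1=M P2=I  mem[L6]=20
4. P1: store L3 := 60  bus=[BusRdX]  L3: P0=I P1=M P2=I  mem[L3]=60
5. P1: load  L1  bus=[-]  L1: P0=I P1=M P2=I  mem[L1]=0
6. P0: load  L6  bus=[BusRd,Flush]  L6: P0=S P1=S P2=I  mem[L6]=53
7. P0: load  L1  bus=[BusRd,Flush]  L1: P0=S P1=S P2=I  mem[L1]=90
8. P1: store L0 := 69  bus=[BusRdX]  L0: P0=I P1=M P2=I  mem[L0]=90
9. P0: load  L1  bus=[-]  L1: P0=S P1=S P2=I  mem[L1]=90
10. P0: load  L1  bus=[-]  L1: P0=S P1=S P2=I  mem[L1]=90
11. P2: load  L1  bus=[BusRd]  L1: P0=S P1=S P2=S  mem[L1]=90
12. P1: store L4 := 38  bus=[BusRdX]  L4: P0=I P1=M P2=I  mem[L4]=90
13. P1: load  L0  bus=[-]  L0: P0=I P1=M P2=I  mem[L0]=90
14. P0: load  L3  bus=[BusRd,Flush]  L3: P0=S P1=S P2=I  mem[L3]=60
15. P2: store L1 := 56  bus=[BusRdX]  L1: P0=I P1=I P2=M  mem[L1]=90
16. P1: store L4 := 94  bus=[-]  L4: P0=I P1=M P2=I  mem[L4]=90
17. P1: store L0 := 92  bus=[-]  L0: P0=I P1=M P2=I  mem[L0]=90
18. P0: store L5 := 9  bus=[BusRdX]  L5: P0=M P1=I P2=I  mem[L5]=20
19. P0: store L1 := 69  bus=[BusRdX,Flush]  L1: P0=M P1=I P2=I  mem[L1]=56
20. P0: store L3 := 78  bus=[BusRdX]  L3: P0=M P1=I P2=I  mem[L3]=60
21. P0: load  L1  bus=[-]  L1: P0=M P1=I P2=I  mem[L1]=56
22. P0: store L1 := 84  bus=[-]  L1: P0=M P1=I P2=I  mem[L1]=56
23. P1: load  L1  bus=[BusRd,Flush]  L1: P0=S P1=S P2=I  mem[L1]=84
24. P0: store L4 := 76  bus=[BusRdX,Flush]  L4: P0=M P1=I P2=I  mem[L4]=94
25. P2: store L1 := 50  bus=[BusRdX]  L1: P0=I P1=I P2=M  mem[L1]=84
26. P1: load  L1  bus=[BusRd,Flush]  L1: P0=I P1=S P2=S  mem[L1]=50
27. P2: load  L1  bus=[-]  L1: P0=I P1=S P2=S  mem[L1]=50
28. P0: load  L1  bus=[BusRd]  L1: P0=S P1=S P2=S  mem[L1]=50
29. P2: store L2 := 64  bus=[BusRdX]  L2: P0=I P1=I P2=M  mem[L2]=40
30. P2: load  L1  bus=[-]  L1: P0=S P1=S P2=S  mem[L1]=50

bus = none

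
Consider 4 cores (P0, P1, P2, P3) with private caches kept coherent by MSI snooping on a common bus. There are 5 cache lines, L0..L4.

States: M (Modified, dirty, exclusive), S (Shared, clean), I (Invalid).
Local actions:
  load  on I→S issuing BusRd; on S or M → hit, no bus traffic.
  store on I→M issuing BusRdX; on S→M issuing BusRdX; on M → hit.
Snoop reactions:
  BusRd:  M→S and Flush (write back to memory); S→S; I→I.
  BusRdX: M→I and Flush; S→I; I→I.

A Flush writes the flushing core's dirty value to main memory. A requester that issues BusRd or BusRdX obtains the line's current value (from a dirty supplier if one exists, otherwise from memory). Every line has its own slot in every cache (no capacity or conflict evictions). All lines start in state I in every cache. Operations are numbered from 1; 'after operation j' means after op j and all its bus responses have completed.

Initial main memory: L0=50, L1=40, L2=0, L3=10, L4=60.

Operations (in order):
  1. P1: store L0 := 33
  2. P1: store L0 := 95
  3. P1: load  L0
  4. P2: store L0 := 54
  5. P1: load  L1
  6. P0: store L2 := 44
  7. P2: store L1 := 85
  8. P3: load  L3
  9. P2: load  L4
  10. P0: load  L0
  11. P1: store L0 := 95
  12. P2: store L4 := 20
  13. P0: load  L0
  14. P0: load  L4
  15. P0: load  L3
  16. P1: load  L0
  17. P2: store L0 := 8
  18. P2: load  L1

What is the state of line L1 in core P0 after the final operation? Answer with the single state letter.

state = I

  op1 P1: store L0 := 33 → I/M/I/I on L0; bus BusRdX; mem=50
  op2 P1: store L0 := 95 → I/M/I/I on L0; bus (none); mem=50
  op3 P1: load  L0 → I/M/I/I on L0; bus (none); mem=50
  op4 P2: store L0 := 54 → I/I/M/I on L0; bus BusRdX Flush; mem=95
  op5 P1: load  L1 → I/S/I/I on L1; bus BusRd; mem=40
  op6 P0: store L2 := 44 → M/I/I/I on L2; bus BusRdX; mem=0
  op7 P2: store L1 := 85 → I/I/M/I on L1; bus BusRdX; mem=40
  op8 P3: load  L3 → I/I/I/S on L3; bus BusRd; mem=10
  op9 P2: load  L4 → I/I/S/I on L4; bus BusRd; mem=60
  op10 P0: load  L0 → S/I/S/I on L0; bus BusRd Flush; mem=54
  op11 P1: store L0 := 95 → I/M/I/I on L0; bus BusRdX; mem=54
  op12 P2: store L4 := 20 → I/I/M/I on L4; bus BusRdX; mem=60
  op13 P0: load  L0 → S/S/I/I on L0; bus BusRd Flush; mem=95
  op14 P0: load  L4 → S/I/S/I on L4; bus BusRd Flush; mem=20
  op15 P0: load  L3 → S/I/I/S on L3; bus BusRd; mem=10
  op16 P1: load  L0 → S/S/I/I on L0; bus (none); mem=95
  op17 P2: store L0 := 8 → I/I/M/I on L0; bus BusRdX; mem=95
  op18 P2: load  L1 → I/I/M/I on L1; bus (none); mem=40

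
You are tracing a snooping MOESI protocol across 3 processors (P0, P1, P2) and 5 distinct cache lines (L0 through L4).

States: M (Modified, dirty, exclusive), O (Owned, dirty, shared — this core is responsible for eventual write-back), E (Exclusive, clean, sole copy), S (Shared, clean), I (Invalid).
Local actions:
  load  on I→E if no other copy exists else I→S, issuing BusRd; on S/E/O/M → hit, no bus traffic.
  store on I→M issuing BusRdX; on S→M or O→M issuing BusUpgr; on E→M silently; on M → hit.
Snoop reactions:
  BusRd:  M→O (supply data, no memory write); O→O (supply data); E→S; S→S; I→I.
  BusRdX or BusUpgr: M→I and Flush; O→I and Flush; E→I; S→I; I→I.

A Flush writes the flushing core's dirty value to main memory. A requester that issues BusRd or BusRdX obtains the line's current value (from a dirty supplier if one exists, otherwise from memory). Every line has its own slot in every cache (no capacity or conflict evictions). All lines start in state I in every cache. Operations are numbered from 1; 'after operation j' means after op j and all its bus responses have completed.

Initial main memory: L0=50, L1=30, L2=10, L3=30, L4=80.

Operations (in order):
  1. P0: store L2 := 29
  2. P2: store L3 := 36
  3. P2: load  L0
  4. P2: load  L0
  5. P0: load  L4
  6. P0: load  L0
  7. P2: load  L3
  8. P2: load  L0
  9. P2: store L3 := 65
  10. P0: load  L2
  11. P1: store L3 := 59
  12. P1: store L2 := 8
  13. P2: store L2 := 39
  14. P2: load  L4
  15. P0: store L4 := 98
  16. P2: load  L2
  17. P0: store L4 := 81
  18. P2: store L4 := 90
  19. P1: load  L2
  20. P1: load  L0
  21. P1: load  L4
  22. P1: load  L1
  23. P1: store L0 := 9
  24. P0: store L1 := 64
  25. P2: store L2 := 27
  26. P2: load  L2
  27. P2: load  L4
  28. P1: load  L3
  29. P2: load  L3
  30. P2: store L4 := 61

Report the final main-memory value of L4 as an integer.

  op1 P0: store L2 := 29 → M/I/I on L2; bus BusRdX; mem=10
  op2 P2: store L3 := 36 → I/I/M on L3; bus BusRdX; mem=30
  op3 P2: load  L0 → I/I/E on L0; bus BusRd; mem=50
  op4 P2: load  L0 → I/I/E on L0; bus (none); mem=50
  op5 P0: load  L4 → E/I/I on L4; bus BusRd; mem=80
  op6 P0: load  L0 → S/I/S on L0; bus BusRd; mem=50
  op7 P2: load  L3 → I/I/M on L3; bus (none); mem=30
  op8 P2: load  L0 → S/I/S on L0; bus (none); mem=50
  op9 P2: store L3 := 65 → I/I/M on L3; bus (none); mem=30
  op10 P0: load  L2 → M/I/I on L2; bus (none); mem=10
  op11 P1: store L3 := 59 → I/M/I on L3; bus BusRdX Flush; mem=65
  op12 P1: store L2 := 8 → I/M/I on L2; bus BusRdX Flush; mem=29
  op13 P2: store L2 := 39 → I/I/M on L2; bus BusRdX Flush; mem=8
  op14 P2: load  L4 → S/I/S on L4; bus BusRd; mem=80
  op15 P0: store L4 := 98 → M/I/I on L4; bus BusUpgr; mem=80
  op16 P2: load  L2 → I/I/M on L2; bus (none); mem=8
  op17 P0: store L4 := 81 → M/I/I on L4; bus (none); mem=80
  op18 P2: store L4 := 90 → I/I/M on L4; bus BusRdX Flush; mem=81
  op19 P1: load  L2 → I/S/O on L2; bus BusRd; mem=8
  op20 P1: load  L0 → S/S/S on L0; bus BusRd; mem=50
  op21 P1: load  L4 → I/S/O on L4; bus BusRd; mem=81
  op22 P1: load  L1 → I/E/I on L1; bus BusRd; mem=30
  op23 P1: store L0 := 9 → I/M/I on L0; bus BusUpgr; mem=50
  op24 P0: store L1 := 64 → M/I/I on L1; bus BusRdX; mem=30
  op25 P2: store L2 := 27 → I/I/M on L2; bus BusUpgr; mem=8
  op26 P2: load  L2 → I/I/M on L2; bus (none); mem=8
  op27 P2: load  L4 → I/S/O on L4; bus (none); mem=81
  op28 P1: load  L3 → I/M/I on L3; bus (none); mem=65
  op29 P2: load  L3 → I/O/S on L3; bus BusRd; mem=65
  op30 P2: store L4 := 61 → I/I/M on L4; bus BusUpgr; mem=81

memory[L4] = 81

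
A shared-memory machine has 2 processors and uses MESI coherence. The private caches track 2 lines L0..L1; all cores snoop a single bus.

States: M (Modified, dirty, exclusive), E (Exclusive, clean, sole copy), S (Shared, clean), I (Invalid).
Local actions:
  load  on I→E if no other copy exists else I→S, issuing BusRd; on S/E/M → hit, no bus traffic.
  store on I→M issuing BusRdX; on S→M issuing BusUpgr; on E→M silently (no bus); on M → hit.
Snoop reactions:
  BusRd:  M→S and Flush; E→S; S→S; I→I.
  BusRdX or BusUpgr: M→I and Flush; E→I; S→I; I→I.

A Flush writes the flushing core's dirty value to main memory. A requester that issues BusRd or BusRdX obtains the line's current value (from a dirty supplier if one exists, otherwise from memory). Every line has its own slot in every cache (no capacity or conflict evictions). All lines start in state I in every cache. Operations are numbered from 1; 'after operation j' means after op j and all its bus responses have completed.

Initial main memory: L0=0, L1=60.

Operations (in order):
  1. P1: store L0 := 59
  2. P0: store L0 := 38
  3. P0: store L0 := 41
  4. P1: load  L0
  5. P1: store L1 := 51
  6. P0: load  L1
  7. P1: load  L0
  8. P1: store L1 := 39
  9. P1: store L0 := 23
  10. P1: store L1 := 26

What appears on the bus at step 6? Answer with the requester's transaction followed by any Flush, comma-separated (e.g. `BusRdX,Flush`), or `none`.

step 1: P1: store L0 := 59  ⟶  IM  (L0)  txn=BusRdX  M[L0]=0
step 2: P0: store L0 := 38  ⟶  MI  (L0)  txn=BusRdX+Flush  M[L0]=59
step 3: P0: store L0 := 41  ⟶  MI  (L0)  txn=∅  M[L0]=59
step 4: P1: load  L0  ⟶  SS  (L0)  txn=BusRd+Flush  M[L0]=41
step 5: P1: store L1 := 51  ⟶  IM  (L1)  txn=BusRdX  M[L1]=60
step 6: P0: load  L1  ⟶  SS  (L1)  txn=BusRd+Flush  M[L1]=51
step 7: P1: load  L0  ⟶  SS  (L0)  txn=∅  M[L0]=41
step 8: P1: store L1 := 39  ⟶  IM  (L1)  txn=BusUpgr  M[L1]=51
step 9: P1: store L0 := 23  ⟶  IM  (L0)  txn=BusUpgr  M[L0]=41
step 10: P1: store L1 := 26  ⟶  IM  (L1)  txn=∅  M[L1]=51

bus = BusRd,Flush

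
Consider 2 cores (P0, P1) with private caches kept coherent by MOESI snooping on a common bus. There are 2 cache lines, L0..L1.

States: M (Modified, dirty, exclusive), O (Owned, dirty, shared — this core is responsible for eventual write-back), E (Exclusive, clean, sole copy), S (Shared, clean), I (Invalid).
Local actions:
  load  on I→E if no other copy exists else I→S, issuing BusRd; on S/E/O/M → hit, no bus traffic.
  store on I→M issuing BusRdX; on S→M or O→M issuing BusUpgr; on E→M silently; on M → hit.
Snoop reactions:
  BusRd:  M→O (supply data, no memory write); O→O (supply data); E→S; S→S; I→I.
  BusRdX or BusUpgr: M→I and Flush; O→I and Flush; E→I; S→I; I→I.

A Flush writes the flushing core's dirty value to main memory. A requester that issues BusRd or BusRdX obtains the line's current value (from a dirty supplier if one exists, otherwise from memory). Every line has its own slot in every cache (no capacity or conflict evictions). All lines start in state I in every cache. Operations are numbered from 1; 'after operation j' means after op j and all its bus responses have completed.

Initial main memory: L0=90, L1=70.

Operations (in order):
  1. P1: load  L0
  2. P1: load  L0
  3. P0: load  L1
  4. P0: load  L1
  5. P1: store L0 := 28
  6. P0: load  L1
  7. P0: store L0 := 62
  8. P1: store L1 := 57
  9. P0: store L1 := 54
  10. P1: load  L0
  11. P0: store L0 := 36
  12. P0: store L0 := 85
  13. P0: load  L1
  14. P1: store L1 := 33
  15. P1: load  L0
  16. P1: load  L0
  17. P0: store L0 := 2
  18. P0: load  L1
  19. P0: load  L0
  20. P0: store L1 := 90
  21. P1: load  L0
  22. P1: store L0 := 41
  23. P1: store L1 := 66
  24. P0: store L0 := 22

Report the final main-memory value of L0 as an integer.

step 1: P1: load  L0  ⟶  IE  (L0)  txn=BusRd  M[L0]=90
step 2: P1: load  L0  ⟶  IE  (L0)  txn=∅  M[L0]=90
step 3: P0: load  L1  ⟶  EI  (L1)  txn=BusRd  M[L1]=70
step 4: P0: load  L1  ⟶  EI  (L1)  txn=∅  M[L1]=70
step 5: P1: store L0 := 28  ⟶  IM  (L0)  txn=∅  M[L0]=90
step 6: P0: load  L1  ⟶  EI  (L1)  txn=∅  M[L1]=70
step 7: P0: store L0 := 62  ⟶  MI  (L0)  txn=BusRdX+Flush  M[L0]=28
step 8: P1: store L1 := 57  ⟶  IM  (L1)  txn=BusRdX  M[L1]=70
step 9: P0: store L1 := 54  ⟶  MI  (L1)  txn=BusRdX+Flush  M[L1]=57
step 10: P1: load  L0  ⟶  OS  (L0)  txn=BusRd  M[L0]=28
step 11: P0: store L0 := 36  ⟶  MI  (L0)  txn=BusUpgr  M[L0]=28
step 12: P0: store L0 := 85  ⟶  MI  (L0)  txn=∅  M[L0]=28
step 13: P0: load  L1  ⟶  MI  (L1)  txn=∅  M[L1]=57
step 14: P1: store L1 := 33  ⟶  IM  (L1)  txn=BusRdX+Flush  M[L1]=54
step 15: P1: load  L0  ⟶  OS  (L0)  txn=BusRd  M[L0]=28
step 16: P1: load  L0  ⟶  OS  (L0)  txn=∅  M[L0]=28
step 17: P0: store L0 := 2  ⟶  MI  (L0)  txn=BusUpgr  M[L0]=28
step 18: P0: load  L1  ⟶  SO  (L1)  txn=BusRd  M[L1]=54
step 19: P0: load  L0  ⟶  MI  (L0)  txn=∅  M[L0]=28
step 20: P0: store L1 := 90  ⟶  MI  (L1)  txn=BusUpgr+Flush  M[L1]=33
step 21: P1: load  L0  ⟶  OS  (L0)  txn=BusRd  M[L0]=28
step 22: P1: store L0 := 41  ⟶  IM  (L0)  txn=BusUpgr+Flush  M[L0]=2
step 23: P1: store L1 := 66  ⟶  IM  (L1)  txn=BusRdX+Flush  M[L1]=90
step 24: P0: store L0 := 22  ⟶  MI  (L0)  txn=BusRdX+Flush  M[L0]=41

memory[L0] = 41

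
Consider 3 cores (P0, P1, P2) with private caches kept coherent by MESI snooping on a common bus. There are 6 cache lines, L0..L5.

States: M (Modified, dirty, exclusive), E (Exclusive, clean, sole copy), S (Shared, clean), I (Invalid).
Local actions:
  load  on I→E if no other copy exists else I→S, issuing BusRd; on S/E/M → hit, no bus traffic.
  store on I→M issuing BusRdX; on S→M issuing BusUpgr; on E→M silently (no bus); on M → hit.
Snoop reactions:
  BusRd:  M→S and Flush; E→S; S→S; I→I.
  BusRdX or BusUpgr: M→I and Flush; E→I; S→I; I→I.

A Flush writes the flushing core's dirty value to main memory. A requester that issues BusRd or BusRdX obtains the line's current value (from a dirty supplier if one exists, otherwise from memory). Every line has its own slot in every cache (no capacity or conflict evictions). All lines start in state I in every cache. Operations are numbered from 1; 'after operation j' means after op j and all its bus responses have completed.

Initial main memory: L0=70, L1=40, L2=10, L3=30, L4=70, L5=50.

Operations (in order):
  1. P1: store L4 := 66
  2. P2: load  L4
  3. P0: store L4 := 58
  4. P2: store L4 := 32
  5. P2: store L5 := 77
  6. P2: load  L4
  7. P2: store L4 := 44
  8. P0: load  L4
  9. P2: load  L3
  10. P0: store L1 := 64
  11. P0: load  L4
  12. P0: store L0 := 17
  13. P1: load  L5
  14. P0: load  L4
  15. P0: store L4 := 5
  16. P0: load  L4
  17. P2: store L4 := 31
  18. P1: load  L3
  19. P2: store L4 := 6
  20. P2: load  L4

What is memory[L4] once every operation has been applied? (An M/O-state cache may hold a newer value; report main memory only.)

memory[L4] = 5

1. P1: store L4 := 66  bus=[BusRdX]  L4: P0=I P1=M P2=I  mem[L4]=70
2. P2: load  L4  bus=[BusRd,Flush]  L4: P0=I P1=S P2=S  mem[L4]=66
3. P0: store L4 := 58  bus=[BusRdX]  L4: P0=M P1=I P2=I  mem[L4]=66
4. P2: store L4 := 32  bus=[BusRdX,Flush]  L4: P0=I P1=I P2=M  mem[L4]=58
5. P2: store L5 := 77  bus=[BusRdX]  L5: P0=I P1=I P2=M  mem[L5]=50
6. P2: load  L4  bus=[-]  L4: P0=I P1=I P2=M  mem[L4]=58
7. P2: store L4 := 44  bus=[-]  L4: P0=I P1=I P2=M  mem[L4]=58
8. P0: load  L4  bus=[BusRd,Flush]  L4: P0=S P1=I P2=S  mem[L4]=44
9. P2: load  L3  bus=[BusRd]  L3: P0=I P1=I P2=E  mem[L3]=30
10. P0: store L1 := 64  bus=[BusRdX]  L1: P0=M P1=I P2=I  mem[L1]=40
11. P0: load  L4  bus=[-]  L4: P0=S P1=I P2=S  mem[L4]=44
12. P0: store L0 := 17  bus=[BusRdX]  L0: P0=M P1=I P2=I  mem[L0]=70
13. P1: load  L5  bus=[BusRd,Flush]  L5: P0=I P1=S P2=S  mem[L5]=77
14. P0: load  L4  bus=[-]  L4: P0=S P1=I P2=S  mem[L4]=44
15. P0: store L4 := 5  bus=[BusUpgr]  L4: P0=M P1=I P2=I  mem[L4]=44
16. P0: load  L4  bus=[-]  L4: P0=M P1=I P2=I  mem[L4]=44
17. P2: store L4 := 31  bus=[BusRdX,Flush]  L4: P0=I P1=I P2=M  mem[L4]=5
18. P1: load  L3  bus=[BusRd]  L3: P0=I P1=S P2=S  mem[L3]=30
19. P2: store L4 := 6  bus=[-]  L4: P0=I P1=I P2=M  mem[L4]=5
20. P2: load  L4  bus=[-]  L4: P0=I P1=I P2=M  mem[L4]=5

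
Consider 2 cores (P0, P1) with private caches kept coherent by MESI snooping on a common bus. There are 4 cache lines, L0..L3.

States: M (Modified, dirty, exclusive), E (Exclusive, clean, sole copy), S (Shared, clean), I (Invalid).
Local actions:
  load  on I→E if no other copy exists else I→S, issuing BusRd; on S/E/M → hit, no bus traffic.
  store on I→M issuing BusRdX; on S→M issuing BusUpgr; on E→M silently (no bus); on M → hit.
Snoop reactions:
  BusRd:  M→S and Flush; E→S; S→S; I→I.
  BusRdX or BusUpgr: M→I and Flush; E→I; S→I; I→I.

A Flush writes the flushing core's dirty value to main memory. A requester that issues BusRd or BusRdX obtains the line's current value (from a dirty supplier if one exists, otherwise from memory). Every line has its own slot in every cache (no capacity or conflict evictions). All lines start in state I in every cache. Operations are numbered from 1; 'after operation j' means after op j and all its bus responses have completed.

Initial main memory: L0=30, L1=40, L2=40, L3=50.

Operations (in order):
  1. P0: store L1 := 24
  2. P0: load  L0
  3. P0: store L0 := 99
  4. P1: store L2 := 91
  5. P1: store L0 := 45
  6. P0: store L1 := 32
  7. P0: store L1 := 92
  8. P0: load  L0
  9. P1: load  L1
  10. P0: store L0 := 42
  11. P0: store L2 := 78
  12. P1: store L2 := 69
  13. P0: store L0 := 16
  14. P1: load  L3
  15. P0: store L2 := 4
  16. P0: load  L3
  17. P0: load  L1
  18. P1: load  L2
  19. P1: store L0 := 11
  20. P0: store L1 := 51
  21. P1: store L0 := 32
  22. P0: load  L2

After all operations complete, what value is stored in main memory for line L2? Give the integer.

memory[L2] = 4

[1] P0: store L1 := 24 | P0:M(24), P1:I | bus: BusRdX
[2] P0: load  L0 | P0:E(30), P1:I | bus: BusRd
[3] P0: store L0 := 99 | P0:M(99), P1:I | bus: none
[4] P1: store L2 := 91 | P0:I, P1:M(91) | bus: BusRdX
[5] P1: store L0 := 45 | P0:I, P1:M(45) | bus: BusRdX,Flush
[6] P0: store L1 := 32 | P0:M(32), P1:I | bus: none
[7] P0: store L1 := 92 | P0:M(92), P1:I | bus: none
[8] P0: load  L0 | P0:S(45), P1:S(45) | bus: BusRd,Flush
[9] P1: load  L1 | P0:S(92), P1:S(92) | bus: BusRd,Flush
[10] P0: store L0 := 42 | P0:M(42), P1:I | bus: BusUpgr
[11] P0: store L2 := 78 | P0:M(78), P1:I | bus: BusRdX,Flush
[12] P1: store L2 := 69 | P0:I, P1:M(69) | bus: BusRdX,Flush
[13] P0: store L0 := 16 | P0:M(16), P1:I | bus: none
[14] P1: load  L3 | P0:I, P1:E(50) | bus: BusRd
[15] P0: store L2 := 4 | P0:M(4), P1:I | bus: BusRdX,Flush
[16] P0: load  L3 | P0:S(50), P1:S(50) | bus: BusRd
[17] P0: load  L1 | P0:S(92), P1:S(92) | bus: none
[18] P1: load  L2 | P0:S(4), P1:S(4) | bus: BusRd,Flush
[19] P1: store L0 := 11 | P0:I, P1:M(11) | bus: BusRdX,Flush
[20] P0: store L1 := 51 | P0:M(51), P1:I | bus: BusUpgr
[21] P1: store L0 := 32 | P0:I, P1:M(32) | bus: none
[22] P0: load  L2 | P0:S(4), P1:S(4) | bus: none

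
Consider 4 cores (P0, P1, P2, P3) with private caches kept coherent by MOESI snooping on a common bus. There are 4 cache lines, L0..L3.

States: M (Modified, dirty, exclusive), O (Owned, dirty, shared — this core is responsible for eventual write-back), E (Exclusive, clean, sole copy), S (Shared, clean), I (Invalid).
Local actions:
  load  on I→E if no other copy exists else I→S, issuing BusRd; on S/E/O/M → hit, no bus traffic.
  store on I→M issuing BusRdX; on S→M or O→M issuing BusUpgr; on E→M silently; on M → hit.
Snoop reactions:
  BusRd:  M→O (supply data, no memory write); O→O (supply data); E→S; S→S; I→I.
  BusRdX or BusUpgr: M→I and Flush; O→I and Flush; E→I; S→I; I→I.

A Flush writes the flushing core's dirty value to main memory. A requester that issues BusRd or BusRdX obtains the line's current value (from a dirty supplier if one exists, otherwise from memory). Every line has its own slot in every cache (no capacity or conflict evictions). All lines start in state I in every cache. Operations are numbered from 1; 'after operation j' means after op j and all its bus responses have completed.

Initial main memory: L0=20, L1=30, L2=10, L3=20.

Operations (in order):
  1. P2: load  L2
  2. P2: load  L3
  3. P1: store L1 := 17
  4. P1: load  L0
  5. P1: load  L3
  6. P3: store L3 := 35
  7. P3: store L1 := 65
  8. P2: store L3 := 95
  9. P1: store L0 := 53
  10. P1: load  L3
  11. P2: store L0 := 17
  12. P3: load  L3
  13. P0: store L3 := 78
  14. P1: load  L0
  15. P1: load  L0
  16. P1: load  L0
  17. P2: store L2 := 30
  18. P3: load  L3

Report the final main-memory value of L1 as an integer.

step 1: P2: load  L2  ⟶  IIEI  (L2)  txn=BusRd  M[L2]=10
step 2: P2: load  L3  ⟶  IIEI  (L3)  txn=BusRd  M[L3]=20
step 3: P1: store L1 := 17  ⟶  IMII  (L1)  txn=BusRdX  M[L1]=30
step 4: P1: load  L0  ⟶  IEII  (L0)  txn=BusRd  M[L0]=20
step 5: P1: load  L3  ⟶  ISSI  (L3)  txn=BusRd  M[L3]=20
step 6: P3: store L3 := 35  ⟶  IIIM  (L3)  txn=BusRdX  M[L3]=20
step 7: P3: store L1 := 65  ⟶  IIIM  (L1)  txn=BusRdX+Flush  M[L1]=17
step 8: P2: store L3 := 95  ⟶  IIMI  (L3)  txn=BusRdX+Flush  M[L3]=35
step 9: P1: store L0 := 53  ⟶  IMII  (L0)  txn=∅  M[L0]=20
step 10: P1: load  L3  ⟶  ISOI  (L3)  txn=BusRd  M[L3]=35
step 11: P2: store L0 := 17  ⟶  IIMI  (L0)  txn=BusRdX+Flush  M[L0]=53
step 12: P3: load  L3  ⟶  ISOS  (L3)  txn=BusRd  M[L3]=35
step 13: P0: store L3 := 78  ⟶  MIII  (L3)  txn=BusRdX+Flush  M[L3]=95
step 14: P1: load  L0  ⟶  ISOI  (L0)  txn=BusRd  M[L0]=53
step 15: P1: load  L0  ⟶  ISOI  (L0)  txn=∅  M[L0]=53
step 16: P1: load  L0  ⟶  ISOI  (L0)  txn=∅  M[L0]=53
step 17: P2: store L2 := 30  ⟶  IIMI  (L2)  txn=∅  M[L2]=10
step 18: P3: load  L3  ⟶  OIIS  (L3)  txn=BusRd  M[L3]=95

memory[L1] = 17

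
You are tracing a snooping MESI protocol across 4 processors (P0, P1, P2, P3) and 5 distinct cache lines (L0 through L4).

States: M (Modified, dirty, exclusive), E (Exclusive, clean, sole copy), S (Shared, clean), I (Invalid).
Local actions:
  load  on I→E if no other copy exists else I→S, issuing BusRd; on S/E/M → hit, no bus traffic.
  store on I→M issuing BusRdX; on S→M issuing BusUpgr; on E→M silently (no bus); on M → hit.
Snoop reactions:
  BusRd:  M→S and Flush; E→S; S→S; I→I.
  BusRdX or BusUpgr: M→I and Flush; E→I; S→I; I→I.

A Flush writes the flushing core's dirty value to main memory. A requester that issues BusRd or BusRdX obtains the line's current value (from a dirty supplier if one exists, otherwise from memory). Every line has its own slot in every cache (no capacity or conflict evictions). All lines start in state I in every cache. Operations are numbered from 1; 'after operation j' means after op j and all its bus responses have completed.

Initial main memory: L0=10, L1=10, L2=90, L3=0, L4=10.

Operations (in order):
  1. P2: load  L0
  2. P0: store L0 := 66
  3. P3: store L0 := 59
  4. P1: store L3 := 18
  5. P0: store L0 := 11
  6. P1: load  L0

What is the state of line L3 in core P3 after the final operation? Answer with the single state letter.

state = I

1. P2: load  L0  bus=[BusRd]  L0: P0=I P1=I P2=E P3=I  mem[L0]=10
2. P0: store L0 := 66  bus=[BusRdX]  L0: P0=M P1=I P2=I P3=I  mem[L0]=10
3. P3: store L0 := 59  bus=[BusRdX,Flush]  L0: P0=I P1=I P2=I P3=M  mem[L0]=66
4. P1: store L3 := 18  bus=[BusRdX]  L3: P0=I P1=M P2=I P3=I  mem[L3]=0
5. P0: store L0 := 11  bus=[BusRdX,Flush]  L0: P0=M P1=I P2=I P3=I  mem[L0]=59
6. P1: load  L0  bus=[BusRd,Flush]  L0: P0=S P1=S P2=I P3=I  mem[L0]=11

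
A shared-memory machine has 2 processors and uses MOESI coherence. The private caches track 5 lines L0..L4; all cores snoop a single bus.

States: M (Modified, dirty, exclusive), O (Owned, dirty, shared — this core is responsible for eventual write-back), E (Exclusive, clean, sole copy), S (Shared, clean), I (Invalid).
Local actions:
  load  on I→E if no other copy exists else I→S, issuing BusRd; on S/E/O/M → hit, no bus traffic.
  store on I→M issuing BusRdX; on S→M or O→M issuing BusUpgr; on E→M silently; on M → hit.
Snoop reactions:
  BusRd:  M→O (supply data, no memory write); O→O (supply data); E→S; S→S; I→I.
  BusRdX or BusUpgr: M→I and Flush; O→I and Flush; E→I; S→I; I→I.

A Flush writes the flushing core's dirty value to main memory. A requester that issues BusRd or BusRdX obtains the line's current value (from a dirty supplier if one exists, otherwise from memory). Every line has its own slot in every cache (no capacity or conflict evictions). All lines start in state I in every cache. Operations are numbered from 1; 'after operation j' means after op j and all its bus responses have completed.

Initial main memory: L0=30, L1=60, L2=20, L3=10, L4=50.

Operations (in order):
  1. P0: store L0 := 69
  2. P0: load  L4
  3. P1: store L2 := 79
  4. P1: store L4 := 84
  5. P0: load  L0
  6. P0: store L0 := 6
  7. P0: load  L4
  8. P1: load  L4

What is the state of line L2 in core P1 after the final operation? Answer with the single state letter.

state = M

1. P0: store L0 := 69  bus=[BusRdX]  L0: P0=M P1=I  mem[L0]=30
2. P0: load  L4  bus=[BusRd]  L4: P0=E P1=I  mem[L4]=50
3. P1: store L2 := 79  bus=[BusRdX]  L2: P0=I P1=M  mem[L2]=20
4. P1: store L4 := 84  bus=[BusRdX]  L4: P0=I P1=M  mem[L4]=50
5. P0: load  L0  bus=[-]  L0: P0=M P1=I  mem[L0]=30
6. P0: store L0 := 6  bus=[-]  L0: P0=M P1=I  mem[L0]=30
7. P0: load  L4  bus=[BusRd]  L4: P0=S P1=O  mem[L4]=50
8. P1: load  L4  bus=[-]  L4: P0=S P1=O  mem[L4]=50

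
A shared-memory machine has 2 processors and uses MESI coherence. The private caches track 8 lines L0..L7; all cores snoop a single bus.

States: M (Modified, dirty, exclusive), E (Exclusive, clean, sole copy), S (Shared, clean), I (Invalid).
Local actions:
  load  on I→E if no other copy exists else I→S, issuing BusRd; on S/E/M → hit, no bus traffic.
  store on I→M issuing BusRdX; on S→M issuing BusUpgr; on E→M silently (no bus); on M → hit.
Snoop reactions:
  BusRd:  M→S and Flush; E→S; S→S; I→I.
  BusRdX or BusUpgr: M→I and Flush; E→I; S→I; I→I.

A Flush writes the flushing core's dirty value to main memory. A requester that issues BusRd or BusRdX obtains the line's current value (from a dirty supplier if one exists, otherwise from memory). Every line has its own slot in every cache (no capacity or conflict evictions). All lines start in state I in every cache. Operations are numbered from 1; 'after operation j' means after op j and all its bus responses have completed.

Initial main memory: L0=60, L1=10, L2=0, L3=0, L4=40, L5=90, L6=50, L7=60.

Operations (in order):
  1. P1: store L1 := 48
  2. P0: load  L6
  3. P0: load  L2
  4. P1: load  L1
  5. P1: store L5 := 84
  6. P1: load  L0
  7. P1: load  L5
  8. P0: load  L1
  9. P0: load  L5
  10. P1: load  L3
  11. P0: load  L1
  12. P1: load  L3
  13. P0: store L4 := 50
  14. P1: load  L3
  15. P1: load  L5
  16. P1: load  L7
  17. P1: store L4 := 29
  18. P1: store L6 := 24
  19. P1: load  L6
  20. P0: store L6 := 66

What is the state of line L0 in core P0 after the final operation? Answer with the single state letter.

state = I

1. P1: store L1 := 48  bus=[BusRdX]  L1: P0=I P1=M  mem[L1]=10
2. P0: load  L6  bus=[BusRd]  L6: P0=E P1=I  mem[L6]=50
3. P0: load  L2  bus=[BusRd]  L2: P0=E P1=I  mem[L2]=0
4. P1: load  L1  bus=[-]  L1: P0=I P1=M  mem[L1]=10
5. P1: store L5 := 84  bus=[BusRdX]  L5: P0=I P1=M  mem[L5]=90
6. P1: load  L0  bus=[BusRd]  L0: P0=I P1=E  mem[L0]=60
7. P1: load  L5  bus=[-]  L5: P0=I P1=M  mem[L5]=90
8. P0: load  L1  bus=[BusRd,Flush]  L1: P0=S P1=S  mem[L1]=48
9. P0: load  L5  bus=[BusRd,Flush]  L5: P0=S P1=S  mem[L5]=84
10. P1: load  L3  bus=[BusRd]  L3: P0=I P1=E  mem[L3]=0
11. P0: load  L1  bus=[-]  L1: P0=S P1=S  mem[L1]=48
12. P1: load  L3  bus=[-]  L3: P0=I P1=E  mem[L3]=0
13. P0: store L4 := 50  bus=[BusRdX]  L4: P0=M P1=I  mem[L4]=40
14. P1: load  L3  bus=[-]  L3: P0=I P1=E  mem[L3]=0
15. P1: load  L5  bus=[-]  L5: P0=S P1=S  mem[L5]=84
16. P1: load  L7  bus=[BusRd]  L7: P0=I P1=E  mem[L7]=60
17. P1: store L4 := 29  bus=[BusRdX,Flush]  L4: P0=I P1=M  mem[L4]=50
18. P1: store L6 := 24  bus=[BusRdX]  L6: P0=I P1=M  mem[L6]=50
19. P1: load  L6  bus=[-]  L6: P0=I P1=M  mem[L6]=50
20. P0: store L6 := 66  bus=[BusRdX,Flush]  L6: P0=M P1=I  mem[L6]=24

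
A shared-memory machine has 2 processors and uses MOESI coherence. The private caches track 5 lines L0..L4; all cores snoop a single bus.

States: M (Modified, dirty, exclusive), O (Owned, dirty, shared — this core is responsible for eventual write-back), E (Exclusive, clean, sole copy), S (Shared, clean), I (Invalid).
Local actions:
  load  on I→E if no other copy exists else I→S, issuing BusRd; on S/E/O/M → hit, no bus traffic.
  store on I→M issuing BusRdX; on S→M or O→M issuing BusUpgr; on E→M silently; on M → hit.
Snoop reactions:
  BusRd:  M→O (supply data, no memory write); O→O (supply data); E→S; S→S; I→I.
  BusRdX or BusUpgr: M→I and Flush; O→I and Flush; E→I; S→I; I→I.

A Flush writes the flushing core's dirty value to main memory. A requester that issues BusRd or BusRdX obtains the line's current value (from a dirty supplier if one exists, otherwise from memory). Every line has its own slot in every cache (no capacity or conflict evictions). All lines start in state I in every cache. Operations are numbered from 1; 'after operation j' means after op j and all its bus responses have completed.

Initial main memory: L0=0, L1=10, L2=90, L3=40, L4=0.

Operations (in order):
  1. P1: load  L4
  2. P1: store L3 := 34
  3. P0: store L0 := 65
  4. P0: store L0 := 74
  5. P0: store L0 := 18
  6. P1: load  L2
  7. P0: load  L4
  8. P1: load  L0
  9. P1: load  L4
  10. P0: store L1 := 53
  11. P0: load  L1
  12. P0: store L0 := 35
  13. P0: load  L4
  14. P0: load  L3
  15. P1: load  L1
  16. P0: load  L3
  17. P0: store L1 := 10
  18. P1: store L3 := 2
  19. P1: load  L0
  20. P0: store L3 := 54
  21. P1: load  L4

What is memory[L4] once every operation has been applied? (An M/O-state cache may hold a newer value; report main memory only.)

  op1 P1: load  L4 → I/E on L4; bus BusRd; mem=0
  op2 P1: store L3 := 34 → I/M on L3; bus BusRdX; mem=40
  op3 P0: store L0 := 65 → M/I on L0; bus BusRdX; mem=0
  op4 P0: store L0 := 74 → M/I on L0; bus (none); mem=0
  op5 P0: store L0 := 18 → M/I on L0; bus (none); mem=0
  op6 P1: load  L2 → I/E on L2; bus BusRd; mem=90
  op7 P0: load  L4 → S/S on L4; bus BusRd; mem=0
  op8 P1: load  L0 → O/S on L0; bus BusRd; mem=0
  op9 P1: load  L4 → S/S on L4; bus (none); mem=0
  op10 P0: store L1 := 53 → M/I on L1; bus BusRdX; mem=10
  op11 P0: load  L1 → M/I on L1; bus (none); mem=10
  op12 P0: store L0 := 35 → M/I on L0; bus BusUpgr; mem=0
  op13 P0: load  L4 → S/S on L4; bus (none); mem=0
  op14 P0: load  L3 → S/O on L3; bus BusRd; mem=40
  op15 P1: load  L1 → O/S on L1; bus BusRd; mem=10
  op16 P0: load  L3 → S/O on L3; bus (none); mem=40
  op17 P0: store L1 := 10 → M/I on L1; bus BusUpgr; mem=10
  op18 P1: store L3 := 2 → I/M on L3; bus BusUpgr; mem=40
  op19 P1: load  L0 → O/S on L0; bus BusRd; mem=0
  op20 P0: store L3 := 54 → M/I on L3; bus BusRdX Flush; mem=2
  op21 P1: load  L4 → S/S on L4; bus (none); mem=0

memory[L4] = 0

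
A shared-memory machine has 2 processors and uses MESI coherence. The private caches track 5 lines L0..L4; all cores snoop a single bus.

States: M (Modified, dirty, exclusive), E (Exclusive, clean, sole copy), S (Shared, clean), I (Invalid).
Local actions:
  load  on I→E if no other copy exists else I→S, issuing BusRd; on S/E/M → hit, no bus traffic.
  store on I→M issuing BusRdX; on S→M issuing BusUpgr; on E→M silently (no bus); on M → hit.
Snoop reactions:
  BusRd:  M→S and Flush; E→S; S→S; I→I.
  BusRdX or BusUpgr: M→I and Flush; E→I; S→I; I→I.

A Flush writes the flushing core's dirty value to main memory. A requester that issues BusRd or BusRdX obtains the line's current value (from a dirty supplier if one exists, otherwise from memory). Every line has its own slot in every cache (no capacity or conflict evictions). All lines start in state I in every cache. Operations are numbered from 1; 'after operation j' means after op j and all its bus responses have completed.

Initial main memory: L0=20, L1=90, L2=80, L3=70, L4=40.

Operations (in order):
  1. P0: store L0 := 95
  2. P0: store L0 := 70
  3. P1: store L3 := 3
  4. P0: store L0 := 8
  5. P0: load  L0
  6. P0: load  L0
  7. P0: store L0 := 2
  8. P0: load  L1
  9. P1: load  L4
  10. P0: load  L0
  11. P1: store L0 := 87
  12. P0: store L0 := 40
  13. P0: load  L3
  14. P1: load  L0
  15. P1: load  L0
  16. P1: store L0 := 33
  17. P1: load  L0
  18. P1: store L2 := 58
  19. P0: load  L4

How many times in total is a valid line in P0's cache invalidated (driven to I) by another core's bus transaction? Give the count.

invalidations = 2

step 1: P0: store L0 := 95  ⟶  MI  (L0)  txn=BusRdX  M[L0]=20
step 2: P0: store L0 := 70  ⟶  MI  (L0)  txn=∅  M[L0]=20
step 3: P1: store L3 := 3  ⟶  IM  (L3)  txn=BusRdX  M[L3]=70
step 4: P0: store L0 := 8  ⟶  MI  (L0)  txn=∅  M[L0]=20
step 5: P0: load  L0  ⟶  MI  (L0)  txn=∅  M[L0]=20
step 6: P0: load  L0  ⟶  MI  (L0)  txn=∅  M[L0]=20
step 7: P0: store L0 := 2  ⟶  MI  (L0)  txn=∅  M[L0]=20
step 8: P0: load  L1  ⟶  EI  (L1)  txn=BusRd  M[L1]=90
step 9: P1: load  L4  ⟶  IE  (L4)  txn=BusRd  M[L4]=40
step 10: P0: load  L0  ⟶  MI  (L0)  txn=∅  M[L0]=20
step 11: P1: store L0 := 87  ⟶  IM  (L0)  txn=BusRdX+Flush  M[L0]=2
step 12: P0: store L0 := 40  ⟶  MI  (L0)  txn=BusRdX+Flush  M[L0]=87
step 13: P0: load  L3  ⟶  SS  (L3)  txn=BusRd+Flush  M[L3]=3
step 14: P1: load  L0  ⟶  SS  (L0)  txn=BusRd+Flush  M[L0]=40
step 15: P1: load  L0  ⟶  SS  (L0)  txn=∅  M[L0]=40
step 16: P1: store L0 := 33  ⟶  IM  (L0)  txn=BusUpgr  M[L0]=40
step 17: P1: load  L0  ⟶  IM  (L0)  txn=∅  M[L0]=40
step 18: P1: store L2 := 58  ⟶  IM  (L2)  txn=BusRdX  M[L2]=80
step 19: P0: load  L4  ⟶  SS  (L4)  txn=BusRd  M[L4]=40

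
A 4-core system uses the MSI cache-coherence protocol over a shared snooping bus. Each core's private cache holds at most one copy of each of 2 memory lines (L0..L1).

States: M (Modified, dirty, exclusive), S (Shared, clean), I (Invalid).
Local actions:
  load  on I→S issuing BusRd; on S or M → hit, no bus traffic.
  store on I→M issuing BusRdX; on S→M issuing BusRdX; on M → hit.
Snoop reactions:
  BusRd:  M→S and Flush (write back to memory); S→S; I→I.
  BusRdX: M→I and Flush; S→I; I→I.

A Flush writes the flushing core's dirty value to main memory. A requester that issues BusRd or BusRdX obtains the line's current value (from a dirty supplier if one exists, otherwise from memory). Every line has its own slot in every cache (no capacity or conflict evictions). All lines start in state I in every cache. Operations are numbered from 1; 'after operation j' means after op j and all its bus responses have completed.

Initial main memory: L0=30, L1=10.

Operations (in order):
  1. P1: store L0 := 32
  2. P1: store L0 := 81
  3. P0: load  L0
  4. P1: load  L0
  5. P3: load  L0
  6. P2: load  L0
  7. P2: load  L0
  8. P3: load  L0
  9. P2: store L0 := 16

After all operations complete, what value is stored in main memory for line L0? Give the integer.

1. P1: store L0 := 32  bus=[BusRdX]  L0: P0=I P1=M P2=I P3=I  mem[L0]=30
2. P1: store L0 := 81  bus=[-]  L0: P0=I P1=M P2=I P3=I  mem[L0]=30
3. P0: load  L0  bus=[BusRd,Flush]  L0: P0=S P1=S P2=I P3=I  mem[L0]=81
4. P1: load  L0  bus=[-]  L0: P0=S P1=S P2=I P3=I  mem[L0]=81
5. P3: load  L0  bus=[BusRd]  L0: P0=S P1=S P2=I P3=S  mem[L0]=81
6. P2: load  L0  bus=[BusRd]  L0: P0=S P1=S P2=S P3=S  mem[L0]=81
7. P2: load  L0  bus=[-]  L0: P0=S P1=S P2=S P3=S  mem[L0]=81
8. P3: load  L0  bus=[-]  L0: P0=S P1=S P2=S P3=S  mem[L0]=81
9. P2: store L0 := 16  bus=[BusRdX]  L0: P0=I P1=I P2=M P3=I  mem[L0]=81

memory[L0] = 81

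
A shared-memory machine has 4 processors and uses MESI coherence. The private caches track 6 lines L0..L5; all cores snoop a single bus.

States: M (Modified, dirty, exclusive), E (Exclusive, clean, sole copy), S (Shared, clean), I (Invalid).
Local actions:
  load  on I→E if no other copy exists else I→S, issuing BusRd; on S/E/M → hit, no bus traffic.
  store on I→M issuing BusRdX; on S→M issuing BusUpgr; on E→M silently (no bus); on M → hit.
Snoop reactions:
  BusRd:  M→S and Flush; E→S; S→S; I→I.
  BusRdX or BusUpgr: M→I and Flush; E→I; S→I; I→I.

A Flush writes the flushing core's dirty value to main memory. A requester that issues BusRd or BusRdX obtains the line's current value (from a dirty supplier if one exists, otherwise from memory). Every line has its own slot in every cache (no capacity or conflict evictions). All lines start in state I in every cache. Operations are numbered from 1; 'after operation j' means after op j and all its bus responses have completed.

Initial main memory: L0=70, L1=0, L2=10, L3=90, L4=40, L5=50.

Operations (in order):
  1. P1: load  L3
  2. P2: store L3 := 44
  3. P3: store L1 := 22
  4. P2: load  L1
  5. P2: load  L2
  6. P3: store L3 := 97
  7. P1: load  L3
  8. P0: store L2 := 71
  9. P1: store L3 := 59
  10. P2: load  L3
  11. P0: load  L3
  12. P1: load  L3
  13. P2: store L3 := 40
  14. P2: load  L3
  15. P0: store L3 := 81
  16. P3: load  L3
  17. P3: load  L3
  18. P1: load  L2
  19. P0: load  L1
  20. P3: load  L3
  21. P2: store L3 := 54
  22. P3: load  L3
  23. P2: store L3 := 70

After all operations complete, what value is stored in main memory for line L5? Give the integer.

memory[L5] = 50

step 1: P1: load  L3  ⟶  IEII  (L3)  txn=BusRd  M[L3]=90
step 2: P2: store L3 := 44  ⟶  IIMI  (L3)  txn=BusRdX  M[L3]=90
step 3: P3: store L1 := 22  ⟶  IIIM  (L1)  txn=BusRdX  M[L1]=0
step 4: P2: load  L1  ⟶  IISS  (L1)  txn=BusRd+Flush  M[L1]=22
step 5: P2: load  L2  ⟶  IIEI  (L2)  txn=BusRd  M[L2]=10
step 6: P3: store L3 := 97  ⟶  IIIM  (L3)  txn=BusRdX+Flush  M[L3]=44
step 7: P1: load  L3  ⟶  ISIS  (L3)  txn=BusRd+Flush  M[L3]=97
step 8: P0: store L2 := 71  ⟶  MIII  (L2)  txn=BusRdX  M[L2]=10
step 9: P1: store L3 := 59  ⟶  IMII  (L3)  txn=BusUpgr  M[L3]=97
step 10: P2: load  L3  ⟶  ISSI  (L3)  txn=BusRd+Flush  M[L3]=59
step 11: P0: load  L3  ⟶  SSSI  (L3)  txn=BusRd  M[L3]=59
step 12: P1: load  L3  ⟶  SSSI  (L3)  txn=∅  M[L3]=59
step 13: P2: store L3 := 40  ⟶  IIMI  (L3)  txn=BusUpgr  M[L3]=59
step 14: P2: load  L3  ⟶  IIMI  (L3)  txn=∅  M[L3]=59
step 15: P0: store L3 := 81  ⟶  MIII  (L3)  txn=BusRdX+Flush  M[L3]=40
step 16: P3: load  L3  ⟶  SIIS  (L3)  txn=BusRd+Flush  M[L3]=81
step 17: P3: load  L3  ⟶  SIIS  (L3)  txn=∅  M[L3]=81
step 18: P1: load  L2  ⟶  SSII  (L2)  txn=BusRd+Flush  M[L2]=71
step 19: P0: load  L1  ⟶  SISS  (L1)  txn=BusRd  M[L1]=22
step 20: P3: load  L3  ⟶  SIIS  (L3)  txn=∅  M[L3]=81
step 21: P2: store L3 := 54  ⟶  IIMI  (L3)  txn=BusRdX  M[L3]=81
step 22: P3: load  L3  ⟶  IISS  (L3)  txn=BusRd+Flush  M[L3]=54
step 23: P2: store L3 := 70  ⟶  IIMI  (L3)  txn=BusUpgr  M[L3]=54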